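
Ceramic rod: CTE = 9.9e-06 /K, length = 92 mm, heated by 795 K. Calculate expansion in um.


dL = 9.9e-06 * 92 * 795 * 1000 = 724.086 um

724.086


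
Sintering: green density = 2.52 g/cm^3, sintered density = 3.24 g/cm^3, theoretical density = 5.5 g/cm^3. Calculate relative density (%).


Relative = 3.24 / 5.5 * 100 = 58.9%

58.9


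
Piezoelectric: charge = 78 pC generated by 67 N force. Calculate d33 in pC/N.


d33 = 78 / 67 = 1.2 pC/N

1.2


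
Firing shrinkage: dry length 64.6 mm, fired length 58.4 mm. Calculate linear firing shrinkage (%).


FS = (64.6 - 58.4) / 64.6 * 100 = 9.6%

9.6


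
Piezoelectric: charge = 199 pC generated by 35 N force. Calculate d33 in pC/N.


d33 = 199 / 35 = 5.7 pC/N

5.7


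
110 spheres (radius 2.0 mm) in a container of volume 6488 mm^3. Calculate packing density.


V_sphere = 4/3*pi*2.0^3 = 33.5103 mm^3
Total V = 110*33.5103 = 3686.133 mm^3
PD = 3686.133 / 6488 = 0.568

0.568


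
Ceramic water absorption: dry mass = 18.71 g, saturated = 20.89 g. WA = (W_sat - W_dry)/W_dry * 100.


WA = (20.89 - 18.71) / 18.71 * 100 = 11.65%

11.65


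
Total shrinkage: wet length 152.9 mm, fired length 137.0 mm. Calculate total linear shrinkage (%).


TS = (152.9 - 137.0) / 152.9 * 100 = 10.4%

10.4


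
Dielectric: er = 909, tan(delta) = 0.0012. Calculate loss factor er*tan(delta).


Loss = 909 * 0.0012 = 1.091

1.091


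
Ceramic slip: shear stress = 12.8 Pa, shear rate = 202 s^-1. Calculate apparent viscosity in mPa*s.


eta = tau/gamma * 1000 = 12.8/202 * 1000 = 63.4 mPa*s

63.4


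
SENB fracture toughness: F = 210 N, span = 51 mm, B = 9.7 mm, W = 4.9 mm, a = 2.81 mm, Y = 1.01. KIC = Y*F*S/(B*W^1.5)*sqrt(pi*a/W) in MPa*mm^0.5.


KIC = 1.01*210*51/(9.7*4.9^1.5)*sqrt(pi*2.81/4.9) = 138.0

138.0


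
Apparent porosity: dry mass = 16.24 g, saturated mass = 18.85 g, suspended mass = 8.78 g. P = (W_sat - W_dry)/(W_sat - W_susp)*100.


P = (18.85 - 16.24) / (18.85 - 8.78) * 100 = 2.61 / 10.07 * 100 = 25.9%

25.9


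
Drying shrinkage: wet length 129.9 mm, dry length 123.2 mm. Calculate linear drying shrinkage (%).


DS = (129.9 - 123.2) / 129.9 * 100 = 5.16%

5.16


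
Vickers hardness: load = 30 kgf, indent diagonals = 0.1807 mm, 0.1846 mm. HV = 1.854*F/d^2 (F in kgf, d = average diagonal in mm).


d_avg = (0.1807+0.1846)/2 = 0.18265 mm
HV = 1.854*30/0.18265^2 = 1667

1667


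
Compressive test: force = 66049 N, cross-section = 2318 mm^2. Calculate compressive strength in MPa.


CS = 66049 / 2318 = 28.5 MPa

28.5


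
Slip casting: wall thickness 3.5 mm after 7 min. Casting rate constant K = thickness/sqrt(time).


K = 3.5 / sqrt(7) = 3.5 / 2.6458 = 1.323 mm/min^0.5

1.323


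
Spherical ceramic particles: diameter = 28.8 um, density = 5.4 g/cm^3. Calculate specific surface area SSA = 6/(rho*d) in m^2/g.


SSA = 6 / (5.4 * 28.8) = 0.039 m^2/g

0.039


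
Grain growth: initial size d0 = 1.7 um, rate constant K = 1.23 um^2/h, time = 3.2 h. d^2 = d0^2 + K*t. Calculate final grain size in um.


d^2 = 1.7^2 + 1.23*3.2 = 6.826
d = sqrt(6.826) = 2.61 um

2.61


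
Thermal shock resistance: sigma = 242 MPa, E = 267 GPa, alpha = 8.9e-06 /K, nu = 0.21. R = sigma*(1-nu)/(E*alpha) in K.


R = 242*(1-0.21)/(267*1000*8.9e-06) = 80 K

80


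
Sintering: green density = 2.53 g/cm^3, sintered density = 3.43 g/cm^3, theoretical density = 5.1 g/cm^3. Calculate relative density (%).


Relative = 3.43 / 5.1 * 100 = 67.3%

67.3


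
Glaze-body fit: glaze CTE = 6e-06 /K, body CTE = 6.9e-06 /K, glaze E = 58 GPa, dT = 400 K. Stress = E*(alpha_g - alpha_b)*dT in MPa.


Stress = 58*1000*(6e-06 - 6.9e-06)*400 = -20.9 MPa

-20.9


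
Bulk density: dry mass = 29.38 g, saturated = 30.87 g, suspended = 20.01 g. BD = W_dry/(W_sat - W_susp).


BD = 29.38 / (30.87 - 20.01) = 29.38 / 10.86 = 2.705 g/cm^3

2.705


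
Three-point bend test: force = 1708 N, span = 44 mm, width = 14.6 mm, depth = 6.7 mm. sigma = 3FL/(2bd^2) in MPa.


sigma = 3*1708*44/(2*14.6*6.7^2) = 172.0 MPa

172.0


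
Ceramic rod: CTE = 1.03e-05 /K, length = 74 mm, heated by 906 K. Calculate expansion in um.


dL = 1.03e-05 * 74 * 906 * 1000 = 690.553 um

690.553


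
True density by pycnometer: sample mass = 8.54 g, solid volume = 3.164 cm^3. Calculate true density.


TD = 8.54 / 3.164 = 2.699 g/cm^3

2.699


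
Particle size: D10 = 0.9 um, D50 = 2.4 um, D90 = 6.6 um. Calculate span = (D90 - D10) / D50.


Span = (6.6 - 0.9) / 2.4 = 5.7 / 2.4 = 2.375

2.375


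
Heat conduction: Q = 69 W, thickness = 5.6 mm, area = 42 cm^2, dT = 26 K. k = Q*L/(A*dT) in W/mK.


k = 69*5.6/1000/(42/10000*26) = 3.54 W/mK

3.54


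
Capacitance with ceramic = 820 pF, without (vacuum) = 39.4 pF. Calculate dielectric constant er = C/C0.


er = 820 / 39.4 = 20.81

20.81


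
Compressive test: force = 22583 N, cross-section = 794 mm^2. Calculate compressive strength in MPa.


CS = 22583 / 794 = 28.4 MPa

28.4


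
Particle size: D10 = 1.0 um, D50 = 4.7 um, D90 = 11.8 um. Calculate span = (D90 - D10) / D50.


Span = (11.8 - 1.0) / 4.7 = 10.8 / 4.7 = 2.298

2.298


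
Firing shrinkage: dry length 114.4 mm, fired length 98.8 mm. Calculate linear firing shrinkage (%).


FS = (114.4 - 98.8) / 114.4 * 100 = 13.64%

13.64


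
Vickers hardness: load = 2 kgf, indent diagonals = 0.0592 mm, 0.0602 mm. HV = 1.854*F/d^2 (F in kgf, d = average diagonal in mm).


d_avg = (0.0592+0.0602)/2 = 0.0597 mm
HV = 1.854*2/0.0597^2 = 1040

1040


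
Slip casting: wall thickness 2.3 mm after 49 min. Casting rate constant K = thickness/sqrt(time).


K = 2.3 / sqrt(49) = 2.3 / 7.0 = 0.329 mm/min^0.5

0.329


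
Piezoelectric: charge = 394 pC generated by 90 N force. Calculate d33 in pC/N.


d33 = 394 / 90 = 4.4 pC/N

4.4


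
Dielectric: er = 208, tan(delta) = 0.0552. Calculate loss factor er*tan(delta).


Loss = 208 * 0.0552 = 11.482

11.482


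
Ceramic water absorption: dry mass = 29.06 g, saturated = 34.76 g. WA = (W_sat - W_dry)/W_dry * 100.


WA = (34.76 - 29.06) / 29.06 * 100 = 19.61%

19.61


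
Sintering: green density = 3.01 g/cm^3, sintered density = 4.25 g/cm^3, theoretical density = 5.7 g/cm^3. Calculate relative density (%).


Relative = 4.25 / 5.7 * 100 = 74.6%

74.6


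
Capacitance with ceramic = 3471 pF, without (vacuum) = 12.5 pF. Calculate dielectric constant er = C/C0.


er = 3471 / 12.5 = 277.68

277.68


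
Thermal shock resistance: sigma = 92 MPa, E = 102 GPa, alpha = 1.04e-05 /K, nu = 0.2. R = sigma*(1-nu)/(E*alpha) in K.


R = 92*(1-0.2)/(102*1000*1.04e-05) = 69 K

69


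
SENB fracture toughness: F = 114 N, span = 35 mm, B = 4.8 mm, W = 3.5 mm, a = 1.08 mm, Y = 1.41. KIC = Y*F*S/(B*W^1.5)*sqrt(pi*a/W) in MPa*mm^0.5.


KIC = 1.41*114*35/(4.8*3.5^1.5)*sqrt(pi*1.08/3.5) = 176.24

176.24


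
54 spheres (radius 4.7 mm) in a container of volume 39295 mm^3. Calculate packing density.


V_sphere = 4/3*pi*4.7^3 = 434.8928 mm^3
Total V = 54*434.8928 = 23484.2112 mm^3
PD = 23484.2112 / 39295 = 0.598

0.598


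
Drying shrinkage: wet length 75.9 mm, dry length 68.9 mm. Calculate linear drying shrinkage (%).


DS = (75.9 - 68.9) / 75.9 * 100 = 9.22%

9.22


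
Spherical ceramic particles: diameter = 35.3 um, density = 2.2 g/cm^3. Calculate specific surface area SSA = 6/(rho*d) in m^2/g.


SSA = 6 / (2.2 * 35.3) = 0.077 m^2/g

0.077


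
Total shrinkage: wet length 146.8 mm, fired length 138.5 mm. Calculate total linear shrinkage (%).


TS = (146.8 - 138.5) / 146.8 * 100 = 5.65%

5.65


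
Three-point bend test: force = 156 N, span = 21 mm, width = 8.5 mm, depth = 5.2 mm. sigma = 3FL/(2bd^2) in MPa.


sigma = 3*156*21/(2*8.5*5.2^2) = 21.4 MPa

21.4


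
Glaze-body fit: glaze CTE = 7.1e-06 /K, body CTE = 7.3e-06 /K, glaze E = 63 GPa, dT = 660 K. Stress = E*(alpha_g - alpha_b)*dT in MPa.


Stress = 63*1000*(7.1e-06 - 7.3e-06)*660 = -8.3 MPa

-8.3


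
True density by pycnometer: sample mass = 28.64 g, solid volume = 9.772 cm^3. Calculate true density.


TD = 28.64 / 9.772 = 2.931 g/cm^3

2.931


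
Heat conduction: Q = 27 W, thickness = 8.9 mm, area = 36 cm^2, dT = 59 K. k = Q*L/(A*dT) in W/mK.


k = 27*8.9/1000/(36/10000*59) = 1.13 W/mK

1.13


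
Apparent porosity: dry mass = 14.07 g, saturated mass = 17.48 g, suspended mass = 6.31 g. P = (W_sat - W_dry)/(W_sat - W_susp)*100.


P = (17.48 - 14.07) / (17.48 - 6.31) * 100 = 3.41 / 11.17 * 100 = 30.5%

30.5


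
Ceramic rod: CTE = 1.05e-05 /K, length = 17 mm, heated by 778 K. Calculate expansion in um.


dL = 1.05e-05 * 17 * 778 * 1000 = 138.873 um

138.873


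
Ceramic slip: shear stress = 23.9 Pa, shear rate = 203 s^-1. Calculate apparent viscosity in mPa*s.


eta = tau/gamma * 1000 = 23.9/203 * 1000 = 117.7 mPa*s

117.7


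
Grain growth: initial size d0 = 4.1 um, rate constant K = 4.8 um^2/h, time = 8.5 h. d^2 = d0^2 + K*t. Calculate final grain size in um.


d^2 = 4.1^2 + 4.8*8.5 = 57.61
d = sqrt(57.61) = 7.59 um

7.59


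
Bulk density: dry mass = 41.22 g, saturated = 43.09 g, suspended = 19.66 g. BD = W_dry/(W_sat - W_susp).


BD = 41.22 / (43.09 - 19.66) = 41.22 / 23.43 = 1.759 g/cm^3

1.759


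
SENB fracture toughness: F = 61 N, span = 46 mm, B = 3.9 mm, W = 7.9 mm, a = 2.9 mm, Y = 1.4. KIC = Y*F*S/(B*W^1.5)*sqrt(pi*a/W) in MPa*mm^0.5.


KIC = 1.4*61*46/(3.9*7.9^1.5)*sqrt(pi*2.9/7.9) = 48.72

48.72


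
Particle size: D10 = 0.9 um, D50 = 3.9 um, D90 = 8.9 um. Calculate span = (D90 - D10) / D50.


Span = (8.9 - 0.9) / 3.9 = 8.0 / 3.9 = 2.051

2.051


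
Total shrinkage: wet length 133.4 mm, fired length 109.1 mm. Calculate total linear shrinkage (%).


TS = (133.4 - 109.1) / 133.4 * 100 = 18.22%

18.22


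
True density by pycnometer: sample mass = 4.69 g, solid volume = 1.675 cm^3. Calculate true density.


TD = 4.69 / 1.675 = 2.8 g/cm^3

2.8


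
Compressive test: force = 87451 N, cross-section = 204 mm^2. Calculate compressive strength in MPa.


CS = 87451 / 204 = 428.7 MPa

428.7


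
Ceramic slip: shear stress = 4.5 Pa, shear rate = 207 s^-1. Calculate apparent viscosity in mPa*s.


eta = tau/gamma * 1000 = 4.5/207 * 1000 = 21.7 mPa*s

21.7


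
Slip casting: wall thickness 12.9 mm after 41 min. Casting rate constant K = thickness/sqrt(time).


K = 12.9 / sqrt(41) = 12.9 / 6.4031 = 2.015 mm/min^0.5

2.015


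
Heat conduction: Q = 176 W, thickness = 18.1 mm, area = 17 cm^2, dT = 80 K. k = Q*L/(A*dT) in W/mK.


k = 176*18.1/1000/(17/10000*80) = 23.42 W/mK

23.42


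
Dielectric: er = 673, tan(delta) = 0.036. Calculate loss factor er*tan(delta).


Loss = 673 * 0.036 = 24.228

24.228


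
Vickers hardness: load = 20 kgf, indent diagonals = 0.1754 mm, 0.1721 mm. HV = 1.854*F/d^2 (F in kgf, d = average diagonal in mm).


d_avg = (0.1754+0.1721)/2 = 0.17375 mm
HV = 1.854*20/0.17375^2 = 1228

1228


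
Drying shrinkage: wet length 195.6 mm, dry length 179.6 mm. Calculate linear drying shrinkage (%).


DS = (195.6 - 179.6) / 195.6 * 100 = 8.18%

8.18


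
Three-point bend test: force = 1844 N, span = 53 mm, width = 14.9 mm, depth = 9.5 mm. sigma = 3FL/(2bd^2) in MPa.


sigma = 3*1844*53/(2*14.9*9.5^2) = 109.0 MPa

109.0


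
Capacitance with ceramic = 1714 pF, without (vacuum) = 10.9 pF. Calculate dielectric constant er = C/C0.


er = 1714 / 10.9 = 157.25

157.25


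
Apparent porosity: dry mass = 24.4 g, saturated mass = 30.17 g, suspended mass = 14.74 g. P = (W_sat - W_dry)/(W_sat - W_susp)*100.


P = (30.17 - 24.4) / (30.17 - 14.74) * 100 = 5.77 / 15.43 * 100 = 37.4%

37.4


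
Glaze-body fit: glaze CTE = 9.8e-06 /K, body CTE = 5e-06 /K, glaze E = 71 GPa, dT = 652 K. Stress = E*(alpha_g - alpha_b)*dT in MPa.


Stress = 71*1000*(9.8e-06 - 5e-06)*652 = 222.2 MPa

222.2


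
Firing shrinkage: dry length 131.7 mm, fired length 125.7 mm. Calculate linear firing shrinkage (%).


FS = (131.7 - 125.7) / 131.7 * 100 = 4.56%

4.56


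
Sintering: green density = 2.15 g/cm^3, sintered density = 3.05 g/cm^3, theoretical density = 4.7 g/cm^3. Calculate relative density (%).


Relative = 3.05 / 4.7 * 100 = 64.9%

64.9


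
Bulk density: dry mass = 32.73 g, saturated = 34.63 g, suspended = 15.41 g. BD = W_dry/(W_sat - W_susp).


BD = 32.73 / (34.63 - 15.41) = 32.73 / 19.22 = 1.703 g/cm^3

1.703


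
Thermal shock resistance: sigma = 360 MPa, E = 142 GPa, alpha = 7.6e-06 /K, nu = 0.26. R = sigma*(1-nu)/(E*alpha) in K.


R = 360*(1-0.26)/(142*1000*7.6e-06) = 247 K

247


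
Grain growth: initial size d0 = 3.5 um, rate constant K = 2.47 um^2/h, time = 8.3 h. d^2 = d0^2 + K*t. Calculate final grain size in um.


d^2 = 3.5^2 + 2.47*8.3 = 32.751
d = sqrt(32.751) = 5.72 um

5.72


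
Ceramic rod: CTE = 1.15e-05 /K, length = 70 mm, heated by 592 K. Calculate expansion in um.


dL = 1.15e-05 * 70 * 592 * 1000 = 476.56 um

476.56


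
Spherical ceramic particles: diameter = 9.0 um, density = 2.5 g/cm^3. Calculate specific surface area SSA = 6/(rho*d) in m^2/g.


SSA = 6 / (2.5 * 9.0) = 0.267 m^2/g

0.267


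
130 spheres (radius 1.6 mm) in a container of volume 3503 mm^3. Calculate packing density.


V_sphere = 4/3*pi*1.6^3 = 17.1573 mm^3
Total V = 130*17.1573 = 2230.449 mm^3
PD = 2230.449 / 3503 = 0.637

0.637


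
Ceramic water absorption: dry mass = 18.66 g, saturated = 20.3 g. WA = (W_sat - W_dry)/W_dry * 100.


WA = (20.3 - 18.66) / 18.66 * 100 = 8.79%

8.79


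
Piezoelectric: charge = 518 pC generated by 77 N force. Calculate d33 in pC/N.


d33 = 518 / 77 = 6.7 pC/N

6.7


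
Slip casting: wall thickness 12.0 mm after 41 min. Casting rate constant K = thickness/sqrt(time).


K = 12.0 / sqrt(41) = 12.0 / 6.4031 = 1.874 mm/min^0.5

1.874


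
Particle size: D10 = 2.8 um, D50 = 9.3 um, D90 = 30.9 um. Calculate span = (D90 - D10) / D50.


Span = (30.9 - 2.8) / 9.3 = 28.1 / 9.3 = 3.022

3.022


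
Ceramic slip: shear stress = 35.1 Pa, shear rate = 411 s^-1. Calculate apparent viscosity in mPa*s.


eta = tau/gamma * 1000 = 35.1/411 * 1000 = 85.4 mPa*s

85.4


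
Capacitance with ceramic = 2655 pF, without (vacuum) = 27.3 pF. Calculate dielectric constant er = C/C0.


er = 2655 / 27.3 = 97.25

97.25


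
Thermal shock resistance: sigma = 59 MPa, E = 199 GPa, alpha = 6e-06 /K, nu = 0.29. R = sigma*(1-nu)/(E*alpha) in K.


R = 59*(1-0.29)/(199*1000*6e-06) = 35 K

35


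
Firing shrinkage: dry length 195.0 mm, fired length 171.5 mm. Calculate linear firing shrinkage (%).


FS = (195.0 - 171.5) / 195.0 * 100 = 12.05%

12.05


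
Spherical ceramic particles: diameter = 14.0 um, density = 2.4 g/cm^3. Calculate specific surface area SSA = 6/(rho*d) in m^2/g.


SSA = 6 / (2.4 * 14.0) = 0.179 m^2/g

0.179


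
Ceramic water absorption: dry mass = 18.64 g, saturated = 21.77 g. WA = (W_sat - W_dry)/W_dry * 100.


WA = (21.77 - 18.64) / 18.64 * 100 = 16.79%

16.79


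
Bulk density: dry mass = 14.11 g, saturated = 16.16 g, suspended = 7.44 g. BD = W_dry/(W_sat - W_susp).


BD = 14.11 / (16.16 - 7.44) = 14.11 / 8.72 = 1.618 g/cm^3

1.618


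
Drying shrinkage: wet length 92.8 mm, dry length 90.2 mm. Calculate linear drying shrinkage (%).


DS = (92.8 - 90.2) / 92.8 * 100 = 2.8%

2.8


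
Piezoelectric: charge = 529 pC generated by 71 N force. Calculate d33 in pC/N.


d33 = 529 / 71 = 7.5 pC/N

7.5


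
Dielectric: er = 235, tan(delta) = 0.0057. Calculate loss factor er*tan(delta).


Loss = 235 * 0.0057 = 1.34

1.34


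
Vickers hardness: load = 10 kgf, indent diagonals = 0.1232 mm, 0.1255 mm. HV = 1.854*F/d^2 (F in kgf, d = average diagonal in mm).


d_avg = (0.1232+0.1255)/2 = 0.12435 mm
HV = 1.854*10/0.12435^2 = 1199

1199


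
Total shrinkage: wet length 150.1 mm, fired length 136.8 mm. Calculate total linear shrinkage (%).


TS = (150.1 - 136.8) / 150.1 * 100 = 8.86%

8.86


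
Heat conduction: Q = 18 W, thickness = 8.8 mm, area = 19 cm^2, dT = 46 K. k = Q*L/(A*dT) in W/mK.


k = 18*8.8/1000/(19/10000*46) = 1.81 W/mK

1.81


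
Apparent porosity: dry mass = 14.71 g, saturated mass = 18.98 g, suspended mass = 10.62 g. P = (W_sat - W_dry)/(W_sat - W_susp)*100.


P = (18.98 - 14.71) / (18.98 - 10.62) * 100 = 4.27 / 8.36 * 100 = 51.1%

51.1


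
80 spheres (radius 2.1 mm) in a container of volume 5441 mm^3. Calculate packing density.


V_sphere = 4/3*pi*2.1^3 = 38.7924 mm^3
Total V = 80*38.7924 = 3103.392 mm^3
PD = 3103.392 / 5441 = 0.57

0.57


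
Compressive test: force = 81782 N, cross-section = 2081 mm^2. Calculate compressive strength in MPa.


CS = 81782 / 2081 = 39.3 MPa

39.3


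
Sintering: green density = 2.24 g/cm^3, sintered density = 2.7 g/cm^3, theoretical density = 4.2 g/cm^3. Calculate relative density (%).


Relative = 2.7 / 4.2 * 100 = 64.3%

64.3


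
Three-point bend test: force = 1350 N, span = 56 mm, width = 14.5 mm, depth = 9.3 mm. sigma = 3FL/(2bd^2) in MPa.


sigma = 3*1350*56/(2*14.5*9.3^2) = 90.4 MPa

90.4


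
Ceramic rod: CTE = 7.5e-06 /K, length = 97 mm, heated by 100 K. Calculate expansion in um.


dL = 7.5e-06 * 97 * 100 * 1000 = 72.75 um

72.75


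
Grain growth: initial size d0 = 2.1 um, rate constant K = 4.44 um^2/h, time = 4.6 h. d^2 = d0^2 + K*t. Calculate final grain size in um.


d^2 = 2.1^2 + 4.44*4.6 = 24.834
d = sqrt(24.834) = 4.98 um

4.98


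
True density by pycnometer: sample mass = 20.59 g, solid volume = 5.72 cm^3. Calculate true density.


TD = 20.59 / 5.72 = 3.6 g/cm^3

3.6


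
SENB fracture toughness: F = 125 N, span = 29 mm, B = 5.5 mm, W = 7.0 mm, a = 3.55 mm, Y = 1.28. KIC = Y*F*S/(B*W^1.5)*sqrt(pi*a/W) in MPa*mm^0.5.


KIC = 1.28*125*29/(5.5*7.0^1.5)*sqrt(pi*3.55/7.0) = 57.5

57.5


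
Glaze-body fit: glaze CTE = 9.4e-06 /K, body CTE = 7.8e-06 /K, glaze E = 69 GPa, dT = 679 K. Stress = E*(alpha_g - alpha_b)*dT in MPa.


Stress = 69*1000*(9.4e-06 - 7.8e-06)*679 = 75.0 MPa

75.0


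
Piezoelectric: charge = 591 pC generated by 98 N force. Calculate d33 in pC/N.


d33 = 591 / 98 = 6.0 pC/N

6.0


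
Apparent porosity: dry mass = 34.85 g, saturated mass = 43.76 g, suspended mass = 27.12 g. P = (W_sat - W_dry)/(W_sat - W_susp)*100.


P = (43.76 - 34.85) / (43.76 - 27.12) * 100 = 8.91 / 16.64 * 100 = 53.5%

53.5


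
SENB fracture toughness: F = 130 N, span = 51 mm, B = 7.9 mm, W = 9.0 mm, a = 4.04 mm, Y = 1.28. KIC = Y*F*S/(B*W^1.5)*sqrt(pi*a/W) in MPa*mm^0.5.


KIC = 1.28*130*51/(7.9*9.0^1.5)*sqrt(pi*4.04/9.0) = 47.25

47.25


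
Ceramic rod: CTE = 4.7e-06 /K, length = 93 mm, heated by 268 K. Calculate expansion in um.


dL = 4.7e-06 * 93 * 268 * 1000 = 117.143 um

117.143


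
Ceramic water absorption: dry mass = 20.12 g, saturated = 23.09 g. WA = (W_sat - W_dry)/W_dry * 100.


WA = (23.09 - 20.12) / 20.12 * 100 = 14.76%

14.76


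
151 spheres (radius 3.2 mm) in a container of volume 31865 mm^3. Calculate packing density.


V_sphere = 4/3*pi*3.2^3 = 137.2583 mm^3
Total V = 151*137.2583 = 20726.0033 mm^3
PD = 20726.0033 / 31865 = 0.65

0.65


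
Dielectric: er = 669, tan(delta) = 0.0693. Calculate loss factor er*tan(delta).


Loss = 669 * 0.0693 = 46.362

46.362


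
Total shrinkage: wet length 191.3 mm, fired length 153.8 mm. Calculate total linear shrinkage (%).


TS = (191.3 - 153.8) / 191.3 * 100 = 19.6%

19.6


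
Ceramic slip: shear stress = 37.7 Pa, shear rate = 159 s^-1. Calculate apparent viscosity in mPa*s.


eta = tau/gamma * 1000 = 37.7/159 * 1000 = 237.1 mPa*s

237.1


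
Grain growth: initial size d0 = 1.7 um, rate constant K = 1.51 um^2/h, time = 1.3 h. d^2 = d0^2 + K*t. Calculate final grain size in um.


d^2 = 1.7^2 + 1.51*1.3 = 4.853
d = sqrt(4.853) = 2.2 um

2.2


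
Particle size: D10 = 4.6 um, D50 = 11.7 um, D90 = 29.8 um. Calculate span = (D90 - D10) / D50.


Span = (29.8 - 4.6) / 11.7 = 25.2 / 11.7 = 2.154

2.154


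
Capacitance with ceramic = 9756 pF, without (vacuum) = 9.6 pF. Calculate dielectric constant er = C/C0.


er = 9756 / 9.6 = 1016.25

1016.25


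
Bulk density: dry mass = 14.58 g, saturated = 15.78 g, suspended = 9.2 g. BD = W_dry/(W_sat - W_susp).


BD = 14.58 / (15.78 - 9.2) = 14.58 / 6.58 = 2.216 g/cm^3

2.216


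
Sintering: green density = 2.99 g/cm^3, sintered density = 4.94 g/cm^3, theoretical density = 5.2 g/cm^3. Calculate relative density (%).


Relative = 4.94 / 5.2 * 100 = 95.0%

95.0


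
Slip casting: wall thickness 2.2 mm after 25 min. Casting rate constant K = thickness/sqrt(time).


K = 2.2 / sqrt(25) = 2.2 / 5.0 = 0.44 mm/min^0.5

0.44


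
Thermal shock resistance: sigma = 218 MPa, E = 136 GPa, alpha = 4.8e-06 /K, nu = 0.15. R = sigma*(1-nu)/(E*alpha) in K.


R = 218*(1-0.15)/(136*1000*4.8e-06) = 284 K

284


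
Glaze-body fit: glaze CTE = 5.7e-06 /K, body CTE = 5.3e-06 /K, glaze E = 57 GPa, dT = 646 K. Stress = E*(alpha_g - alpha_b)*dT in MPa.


Stress = 57*1000*(5.7e-06 - 5.3e-06)*646 = 14.7 MPa

14.7


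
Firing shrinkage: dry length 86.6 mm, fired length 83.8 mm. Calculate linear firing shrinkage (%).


FS = (86.6 - 83.8) / 86.6 * 100 = 3.23%

3.23


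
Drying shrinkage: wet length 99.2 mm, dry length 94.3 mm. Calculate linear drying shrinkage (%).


DS = (99.2 - 94.3) / 99.2 * 100 = 4.94%

4.94


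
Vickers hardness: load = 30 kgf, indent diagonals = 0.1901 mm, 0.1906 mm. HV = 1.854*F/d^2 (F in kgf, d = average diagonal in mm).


d_avg = (0.1901+0.1906)/2 = 0.19035 mm
HV = 1.854*30/0.19035^2 = 1535

1535


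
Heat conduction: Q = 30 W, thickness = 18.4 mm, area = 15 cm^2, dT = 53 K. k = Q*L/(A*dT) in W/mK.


k = 30*18.4/1000/(15/10000*53) = 6.94 W/mK

6.94


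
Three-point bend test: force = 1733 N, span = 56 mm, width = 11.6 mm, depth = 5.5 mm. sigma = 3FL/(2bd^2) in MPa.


sigma = 3*1733*56/(2*11.6*5.5^2) = 414.9 MPa

414.9


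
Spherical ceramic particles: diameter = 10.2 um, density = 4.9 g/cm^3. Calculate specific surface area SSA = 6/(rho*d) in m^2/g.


SSA = 6 / (4.9 * 10.2) = 0.12 m^2/g

0.12


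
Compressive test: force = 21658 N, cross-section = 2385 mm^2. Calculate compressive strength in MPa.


CS = 21658 / 2385 = 9.1 MPa

9.1


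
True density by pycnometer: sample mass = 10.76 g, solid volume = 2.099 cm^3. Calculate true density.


TD = 10.76 / 2.099 = 5.126 g/cm^3

5.126


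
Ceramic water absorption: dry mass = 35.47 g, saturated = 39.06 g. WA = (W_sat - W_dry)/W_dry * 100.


WA = (39.06 - 35.47) / 35.47 * 100 = 10.12%

10.12


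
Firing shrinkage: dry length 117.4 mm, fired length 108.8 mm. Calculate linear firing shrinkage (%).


FS = (117.4 - 108.8) / 117.4 * 100 = 7.33%

7.33


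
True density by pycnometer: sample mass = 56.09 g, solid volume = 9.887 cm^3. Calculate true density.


TD = 56.09 / 9.887 = 5.673 g/cm^3

5.673


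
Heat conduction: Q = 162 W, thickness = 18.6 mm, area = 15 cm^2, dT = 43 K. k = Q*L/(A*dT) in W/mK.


k = 162*18.6/1000/(15/10000*43) = 46.72 W/mK

46.72


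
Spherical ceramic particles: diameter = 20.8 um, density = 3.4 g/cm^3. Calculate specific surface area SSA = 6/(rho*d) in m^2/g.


SSA = 6 / (3.4 * 20.8) = 0.085 m^2/g

0.085


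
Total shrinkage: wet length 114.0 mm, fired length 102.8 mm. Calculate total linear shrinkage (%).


TS = (114.0 - 102.8) / 114.0 * 100 = 9.82%

9.82


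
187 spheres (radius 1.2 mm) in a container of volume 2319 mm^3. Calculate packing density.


V_sphere = 4/3*pi*1.2^3 = 7.2382 mm^3
Total V = 187*7.2382 = 1353.5434 mm^3
PD = 1353.5434 / 2319 = 0.584

0.584


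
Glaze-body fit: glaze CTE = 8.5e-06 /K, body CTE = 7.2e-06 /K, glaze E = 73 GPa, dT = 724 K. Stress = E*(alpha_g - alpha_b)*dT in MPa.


Stress = 73*1000*(8.5e-06 - 7.2e-06)*724 = 68.7 MPa

68.7


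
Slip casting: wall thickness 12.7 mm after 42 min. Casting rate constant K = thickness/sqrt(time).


K = 12.7 / sqrt(42) = 12.7 / 6.4807 = 1.96 mm/min^0.5

1.96


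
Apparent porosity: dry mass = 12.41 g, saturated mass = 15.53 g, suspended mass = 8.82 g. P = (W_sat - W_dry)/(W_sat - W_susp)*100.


P = (15.53 - 12.41) / (15.53 - 8.82) * 100 = 3.12 / 6.71 * 100 = 46.5%

46.5


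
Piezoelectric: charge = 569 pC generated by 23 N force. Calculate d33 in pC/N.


d33 = 569 / 23 = 24.7 pC/N

24.7


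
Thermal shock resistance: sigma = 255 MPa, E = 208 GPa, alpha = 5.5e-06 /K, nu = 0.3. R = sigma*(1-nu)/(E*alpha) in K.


R = 255*(1-0.3)/(208*1000*5.5e-06) = 156 K

156


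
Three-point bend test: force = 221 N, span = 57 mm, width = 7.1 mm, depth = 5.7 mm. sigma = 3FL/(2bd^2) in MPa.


sigma = 3*221*57/(2*7.1*5.7^2) = 81.9 MPa

81.9


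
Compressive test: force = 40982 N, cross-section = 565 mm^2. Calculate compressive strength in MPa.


CS = 40982 / 565 = 72.5 MPa

72.5


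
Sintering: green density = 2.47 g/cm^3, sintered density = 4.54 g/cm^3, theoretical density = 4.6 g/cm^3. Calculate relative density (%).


Relative = 4.54 / 4.6 * 100 = 98.7%

98.7


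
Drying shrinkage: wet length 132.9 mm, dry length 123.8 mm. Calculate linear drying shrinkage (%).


DS = (132.9 - 123.8) / 132.9 * 100 = 6.85%

6.85


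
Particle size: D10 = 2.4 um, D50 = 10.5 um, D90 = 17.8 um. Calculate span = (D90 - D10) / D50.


Span = (17.8 - 2.4) / 10.5 = 15.4 / 10.5 = 1.467

1.467


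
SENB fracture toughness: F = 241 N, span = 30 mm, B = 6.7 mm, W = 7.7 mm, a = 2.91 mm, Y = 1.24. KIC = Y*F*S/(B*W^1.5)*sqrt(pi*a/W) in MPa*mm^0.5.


KIC = 1.24*241*30/(6.7*7.7^1.5)*sqrt(pi*2.91/7.7) = 68.24

68.24


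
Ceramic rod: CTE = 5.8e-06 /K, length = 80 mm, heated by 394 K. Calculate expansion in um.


dL = 5.8e-06 * 80 * 394 * 1000 = 182.816 um

182.816


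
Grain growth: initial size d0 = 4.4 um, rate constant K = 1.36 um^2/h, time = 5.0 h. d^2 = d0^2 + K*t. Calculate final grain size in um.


d^2 = 4.4^2 + 1.36*5.0 = 26.16
d = sqrt(26.16) = 5.11 um

5.11


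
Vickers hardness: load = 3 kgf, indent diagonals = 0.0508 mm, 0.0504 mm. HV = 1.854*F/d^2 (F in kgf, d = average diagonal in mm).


d_avg = (0.0508+0.0504)/2 = 0.0506 mm
HV = 1.854*3/0.0506^2 = 2172

2172


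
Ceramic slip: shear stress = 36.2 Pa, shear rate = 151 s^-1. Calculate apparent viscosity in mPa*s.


eta = tau/gamma * 1000 = 36.2/151 * 1000 = 239.7 mPa*s

239.7


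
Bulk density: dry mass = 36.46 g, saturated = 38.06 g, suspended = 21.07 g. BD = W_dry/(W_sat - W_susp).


BD = 36.46 / (38.06 - 21.07) = 36.46 / 16.99 = 2.146 g/cm^3

2.146


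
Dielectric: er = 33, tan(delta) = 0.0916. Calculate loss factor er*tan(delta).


Loss = 33 * 0.0916 = 3.023

3.023


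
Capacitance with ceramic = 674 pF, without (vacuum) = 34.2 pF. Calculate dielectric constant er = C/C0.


er = 674 / 34.2 = 19.71

19.71


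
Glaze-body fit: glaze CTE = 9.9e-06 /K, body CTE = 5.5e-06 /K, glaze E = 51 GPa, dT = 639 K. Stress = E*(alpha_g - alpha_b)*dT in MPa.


Stress = 51*1000*(9.9e-06 - 5.5e-06)*639 = 143.4 MPa

143.4


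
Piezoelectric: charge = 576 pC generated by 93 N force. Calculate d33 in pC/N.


d33 = 576 / 93 = 6.2 pC/N

6.2


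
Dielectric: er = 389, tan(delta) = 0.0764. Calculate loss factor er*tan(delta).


Loss = 389 * 0.0764 = 29.72

29.72


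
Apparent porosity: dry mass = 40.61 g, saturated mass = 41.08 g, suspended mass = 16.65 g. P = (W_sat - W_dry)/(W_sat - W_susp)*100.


P = (41.08 - 40.61) / (41.08 - 16.65) * 100 = 0.47 / 24.43 * 100 = 1.9%

1.9


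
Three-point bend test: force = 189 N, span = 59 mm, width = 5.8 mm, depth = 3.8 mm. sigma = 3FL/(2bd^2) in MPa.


sigma = 3*189*59/(2*5.8*3.8^2) = 199.7 MPa

199.7


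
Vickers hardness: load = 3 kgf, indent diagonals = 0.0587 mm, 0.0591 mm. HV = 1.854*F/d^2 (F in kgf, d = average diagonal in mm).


d_avg = (0.0587+0.0591)/2 = 0.0589 mm
HV = 1.854*3/0.0589^2 = 1603

1603


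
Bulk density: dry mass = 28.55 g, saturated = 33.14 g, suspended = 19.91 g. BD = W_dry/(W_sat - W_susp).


BD = 28.55 / (33.14 - 19.91) = 28.55 / 13.23 = 2.158 g/cm^3

2.158


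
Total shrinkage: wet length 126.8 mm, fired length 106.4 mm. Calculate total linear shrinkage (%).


TS = (126.8 - 106.4) / 126.8 * 100 = 16.09%

16.09


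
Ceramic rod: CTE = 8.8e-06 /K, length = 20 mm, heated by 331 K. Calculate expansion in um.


dL = 8.8e-06 * 20 * 331 * 1000 = 58.256 um

58.256


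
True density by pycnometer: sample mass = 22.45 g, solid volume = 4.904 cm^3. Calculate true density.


TD = 22.45 / 4.904 = 4.578 g/cm^3

4.578


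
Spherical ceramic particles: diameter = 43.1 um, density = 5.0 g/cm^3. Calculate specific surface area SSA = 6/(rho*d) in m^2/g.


SSA = 6 / (5.0 * 43.1) = 0.028 m^2/g

0.028


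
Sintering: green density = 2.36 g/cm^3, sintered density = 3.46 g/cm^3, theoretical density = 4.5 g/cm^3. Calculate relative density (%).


Relative = 3.46 / 4.5 * 100 = 76.9%

76.9


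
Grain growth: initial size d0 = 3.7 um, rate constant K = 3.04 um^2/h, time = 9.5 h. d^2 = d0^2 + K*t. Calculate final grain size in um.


d^2 = 3.7^2 + 3.04*9.5 = 42.57
d = sqrt(42.57) = 6.52 um

6.52


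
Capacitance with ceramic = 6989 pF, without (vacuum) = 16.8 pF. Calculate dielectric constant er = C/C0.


er = 6989 / 16.8 = 416.01

416.01


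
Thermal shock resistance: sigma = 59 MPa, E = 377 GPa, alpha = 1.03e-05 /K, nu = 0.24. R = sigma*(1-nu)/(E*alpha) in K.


R = 59*(1-0.24)/(377*1000*1.03e-05) = 12 K

12


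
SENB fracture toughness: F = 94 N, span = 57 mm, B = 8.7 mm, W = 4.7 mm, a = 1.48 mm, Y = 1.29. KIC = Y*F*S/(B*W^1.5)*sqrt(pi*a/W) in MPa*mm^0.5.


KIC = 1.29*94*57/(8.7*4.7^1.5)*sqrt(pi*1.48/4.7) = 77.55

77.55


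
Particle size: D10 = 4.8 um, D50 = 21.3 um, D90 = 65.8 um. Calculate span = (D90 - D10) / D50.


Span = (65.8 - 4.8) / 21.3 = 61.0 / 21.3 = 2.864

2.864


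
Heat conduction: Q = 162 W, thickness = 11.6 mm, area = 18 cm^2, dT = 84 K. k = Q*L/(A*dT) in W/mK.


k = 162*11.6/1000/(18/10000*84) = 12.43 W/mK

12.43


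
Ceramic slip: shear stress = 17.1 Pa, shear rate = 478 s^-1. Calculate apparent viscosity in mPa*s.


eta = tau/gamma * 1000 = 17.1/478 * 1000 = 35.8 mPa*s

35.8


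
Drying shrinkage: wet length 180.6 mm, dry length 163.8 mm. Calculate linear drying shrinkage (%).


DS = (180.6 - 163.8) / 180.6 * 100 = 9.3%

9.3


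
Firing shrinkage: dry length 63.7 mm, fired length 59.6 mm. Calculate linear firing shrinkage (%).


FS = (63.7 - 59.6) / 63.7 * 100 = 6.44%

6.44


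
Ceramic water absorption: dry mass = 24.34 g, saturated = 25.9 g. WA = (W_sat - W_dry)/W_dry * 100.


WA = (25.9 - 24.34) / 24.34 * 100 = 6.41%

6.41


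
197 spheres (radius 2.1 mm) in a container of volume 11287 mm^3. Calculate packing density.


V_sphere = 4/3*pi*2.1^3 = 38.7924 mm^3
Total V = 197*38.7924 = 7642.1028 mm^3
PD = 7642.1028 / 11287 = 0.677

0.677


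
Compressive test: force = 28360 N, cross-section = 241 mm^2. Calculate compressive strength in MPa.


CS = 28360 / 241 = 117.7 MPa

117.7


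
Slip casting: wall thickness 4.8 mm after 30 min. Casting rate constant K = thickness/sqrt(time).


K = 4.8 / sqrt(30) = 4.8 / 5.4772 = 0.876 mm/min^0.5

0.876


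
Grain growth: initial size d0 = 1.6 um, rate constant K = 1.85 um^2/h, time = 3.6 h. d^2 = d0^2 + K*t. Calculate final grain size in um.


d^2 = 1.6^2 + 1.85*3.6 = 9.22
d = sqrt(9.22) = 3.04 um

3.04


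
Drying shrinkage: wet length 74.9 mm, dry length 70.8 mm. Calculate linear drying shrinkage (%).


DS = (74.9 - 70.8) / 74.9 * 100 = 5.47%

5.47


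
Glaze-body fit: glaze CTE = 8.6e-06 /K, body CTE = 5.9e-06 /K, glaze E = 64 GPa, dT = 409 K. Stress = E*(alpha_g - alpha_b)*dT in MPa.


Stress = 64*1000*(8.6e-06 - 5.9e-06)*409 = 70.7 MPa

70.7


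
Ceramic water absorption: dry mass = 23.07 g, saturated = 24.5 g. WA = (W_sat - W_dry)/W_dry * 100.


WA = (24.5 - 23.07) / 23.07 * 100 = 6.2%

6.2


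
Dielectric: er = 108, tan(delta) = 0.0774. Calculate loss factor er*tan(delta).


Loss = 108 * 0.0774 = 8.359

8.359


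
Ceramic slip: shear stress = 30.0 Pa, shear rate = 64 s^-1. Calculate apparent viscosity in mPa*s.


eta = tau/gamma * 1000 = 30.0/64 * 1000 = 468.8 mPa*s

468.8


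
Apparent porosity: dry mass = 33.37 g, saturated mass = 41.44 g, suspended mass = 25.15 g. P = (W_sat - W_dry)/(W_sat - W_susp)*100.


P = (41.44 - 33.37) / (41.44 - 25.15) * 100 = 8.07 / 16.29 * 100 = 49.5%

49.5


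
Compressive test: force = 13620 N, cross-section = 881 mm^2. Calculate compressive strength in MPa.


CS = 13620 / 881 = 15.5 MPa

15.5


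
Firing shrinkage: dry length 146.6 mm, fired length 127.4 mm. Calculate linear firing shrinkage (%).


FS = (146.6 - 127.4) / 146.6 * 100 = 13.1%

13.1


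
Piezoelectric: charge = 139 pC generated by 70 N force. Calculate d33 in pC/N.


d33 = 139 / 70 = 2.0 pC/N

2.0


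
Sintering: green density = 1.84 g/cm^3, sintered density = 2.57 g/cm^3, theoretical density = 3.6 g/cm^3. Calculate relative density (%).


Relative = 2.57 / 3.6 * 100 = 71.4%

71.4


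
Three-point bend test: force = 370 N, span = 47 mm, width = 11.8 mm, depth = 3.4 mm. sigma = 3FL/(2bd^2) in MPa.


sigma = 3*370*47/(2*11.8*3.4^2) = 191.2 MPa

191.2


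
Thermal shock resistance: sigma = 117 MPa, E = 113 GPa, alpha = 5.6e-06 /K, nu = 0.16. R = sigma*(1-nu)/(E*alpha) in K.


R = 117*(1-0.16)/(113*1000*5.6e-06) = 155 K

155


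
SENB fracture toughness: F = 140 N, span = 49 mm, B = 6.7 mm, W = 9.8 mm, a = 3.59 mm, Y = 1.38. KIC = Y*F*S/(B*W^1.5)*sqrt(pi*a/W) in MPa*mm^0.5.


KIC = 1.38*140*49/(6.7*9.8^1.5)*sqrt(pi*3.59/9.8) = 49.41

49.41


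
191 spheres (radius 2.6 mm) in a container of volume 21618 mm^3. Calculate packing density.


V_sphere = 4/3*pi*2.6^3 = 73.6222 mm^3
Total V = 191*73.6222 = 14061.8402 mm^3
PD = 14061.8402 / 21618 = 0.65

0.65


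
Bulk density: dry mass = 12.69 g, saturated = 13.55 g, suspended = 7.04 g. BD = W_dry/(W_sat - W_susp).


BD = 12.69 / (13.55 - 7.04) = 12.69 / 6.51 = 1.949 g/cm^3

1.949


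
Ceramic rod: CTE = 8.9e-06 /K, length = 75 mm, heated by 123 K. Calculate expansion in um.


dL = 8.9e-06 * 75 * 123 * 1000 = 82.103 um

82.103


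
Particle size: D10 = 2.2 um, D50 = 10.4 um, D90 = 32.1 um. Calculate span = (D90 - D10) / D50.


Span = (32.1 - 2.2) / 10.4 = 29.9 / 10.4 = 2.875

2.875


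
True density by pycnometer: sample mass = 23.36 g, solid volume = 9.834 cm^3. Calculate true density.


TD = 23.36 / 9.834 = 2.375 g/cm^3

2.375


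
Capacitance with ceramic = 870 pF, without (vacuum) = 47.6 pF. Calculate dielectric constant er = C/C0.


er = 870 / 47.6 = 18.28

18.28


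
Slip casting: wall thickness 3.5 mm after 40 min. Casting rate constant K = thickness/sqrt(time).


K = 3.5 / sqrt(40) = 3.5 / 6.3246 = 0.553 mm/min^0.5

0.553


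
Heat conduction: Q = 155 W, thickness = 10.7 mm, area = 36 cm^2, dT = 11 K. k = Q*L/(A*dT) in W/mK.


k = 155*10.7/1000/(36/10000*11) = 41.88 W/mK

41.88


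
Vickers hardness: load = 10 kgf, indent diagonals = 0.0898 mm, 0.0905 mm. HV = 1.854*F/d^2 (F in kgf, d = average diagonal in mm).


d_avg = (0.0898+0.0905)/2 = 0.09015 mm
HV = 1.854*10/0.09015^2 = 2281

2281


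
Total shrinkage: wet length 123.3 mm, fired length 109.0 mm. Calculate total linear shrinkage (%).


TS = (123.3 - 109.0) / 123.3 * 100 = 11.6%

11.6


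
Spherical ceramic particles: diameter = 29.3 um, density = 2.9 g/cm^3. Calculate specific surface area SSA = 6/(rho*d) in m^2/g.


SSA = 6 / (2.9 * 29.3) = 0.071 m^2/g

0.071


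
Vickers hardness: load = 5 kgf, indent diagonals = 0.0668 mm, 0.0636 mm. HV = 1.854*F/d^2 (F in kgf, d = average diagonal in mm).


d_avg = (0.0668+0.0636)/2 = 0.0652 mm
HV = 1.854*5/0.0652^2 = 2181

2181


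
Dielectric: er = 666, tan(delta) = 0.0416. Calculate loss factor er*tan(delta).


Loss = 666 * 0.0416 = 27.706

27.706


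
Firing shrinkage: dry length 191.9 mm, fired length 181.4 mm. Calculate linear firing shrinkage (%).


FS = (191.9 - 181.4) / 191.9 * 100 = 5.47%

5.47


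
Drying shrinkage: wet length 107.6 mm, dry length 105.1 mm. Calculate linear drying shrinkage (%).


DS = (107.6 - 105.1) / 107.6 * 100 = 2.32%

2.32


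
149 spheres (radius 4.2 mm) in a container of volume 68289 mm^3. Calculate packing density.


V_sphere = 4/3*pi*4.2^3 = 310.3391 mm^3
Total V = 149*310.3391 = 46240.5259 mm^3
PD = 46240.5259 / 68289 = 0.677

0.677


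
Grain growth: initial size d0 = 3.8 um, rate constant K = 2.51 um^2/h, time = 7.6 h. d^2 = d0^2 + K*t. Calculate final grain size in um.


d^2 = 3.8^2 + 2.51*7.6 = 33.516
d = sqrt(33.516) = 5.79 um

5.79


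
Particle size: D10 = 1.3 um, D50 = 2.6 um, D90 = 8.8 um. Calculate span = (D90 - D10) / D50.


Span = (8.8 - 1.3) / 2.6 = 7.5 / 2.6 = 2.885

2.885


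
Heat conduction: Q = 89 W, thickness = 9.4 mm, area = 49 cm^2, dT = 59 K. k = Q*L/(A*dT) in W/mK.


k = 89*9.4/1000/(49/10000*59) = 2.89 W/mK

2.89


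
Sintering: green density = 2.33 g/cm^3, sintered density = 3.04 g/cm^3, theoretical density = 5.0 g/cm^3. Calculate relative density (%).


Relative = 3.04 / 5.0 * 100 = 60.8%

60.8


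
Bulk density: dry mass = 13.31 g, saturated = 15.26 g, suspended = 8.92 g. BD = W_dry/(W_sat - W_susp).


BD = 13.31 / (15.26 - 8.92) = 13.31 / 6.34 = 2.099 g/cm^3

2.099


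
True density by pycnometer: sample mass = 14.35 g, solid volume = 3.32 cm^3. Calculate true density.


TD = 14.35 / 3.32 = 4.322 g/cm^3

4.322


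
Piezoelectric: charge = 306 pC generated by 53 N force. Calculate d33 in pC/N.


d33 = 306 / 53 = 5.8 pC/N

5.8


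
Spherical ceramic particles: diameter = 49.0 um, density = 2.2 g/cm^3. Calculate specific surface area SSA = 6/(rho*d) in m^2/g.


SSA = 6 / (2.2 * 49.0) = 0.056 m^2/g

0.056


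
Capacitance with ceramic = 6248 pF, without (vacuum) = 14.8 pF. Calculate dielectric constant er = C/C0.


er = 6248 / 14.8 = 422.16

422.16


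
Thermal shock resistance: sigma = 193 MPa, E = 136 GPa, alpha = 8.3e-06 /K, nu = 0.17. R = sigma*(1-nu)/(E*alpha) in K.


R = 193*(1-0.17)/(136*1000*8.3e-06) = 142 K

142


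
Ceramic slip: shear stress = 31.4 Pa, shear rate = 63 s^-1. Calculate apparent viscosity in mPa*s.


eta = tau/gamma * 1000 = 31.4/63 * 1000 = 498.4 mPa*s

498.4


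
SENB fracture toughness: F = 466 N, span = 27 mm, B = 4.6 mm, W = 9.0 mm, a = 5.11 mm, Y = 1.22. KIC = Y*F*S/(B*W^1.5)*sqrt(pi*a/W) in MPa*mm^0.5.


KIC = 1.22*466*27/(4.6*9.0^1.5)*sqrt(pi*5.11/9.0) = 165.06

165.06


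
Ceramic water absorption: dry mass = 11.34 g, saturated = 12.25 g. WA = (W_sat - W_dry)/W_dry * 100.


WA = (12.25 - 11.34) / 11.34 * 100 = 8.02%

8.02


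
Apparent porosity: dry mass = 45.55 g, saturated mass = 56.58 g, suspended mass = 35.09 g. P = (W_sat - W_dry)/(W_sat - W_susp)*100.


P = (56.58 - 45.55) / (56.58 - 35.09) * 100 = 11.03 / 21.49 * 100 = 51.3%

51.3


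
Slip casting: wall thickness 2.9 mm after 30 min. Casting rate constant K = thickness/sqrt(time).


K = 2.9 / sqrt(30) = 2.9 / 5.4772 = 0.529 mm/min^0.5

0.529


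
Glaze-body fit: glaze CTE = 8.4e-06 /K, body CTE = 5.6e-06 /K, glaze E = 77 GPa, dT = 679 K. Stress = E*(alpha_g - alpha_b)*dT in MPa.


Stress = 77*1000*(8.4e-06 - 5.6e-06)*679 = 146.4 MPa

146.4


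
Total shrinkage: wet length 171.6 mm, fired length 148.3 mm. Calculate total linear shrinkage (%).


TS = (171.6 - 148.3) / 171.6 * 100 = 13.58%

13.58
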